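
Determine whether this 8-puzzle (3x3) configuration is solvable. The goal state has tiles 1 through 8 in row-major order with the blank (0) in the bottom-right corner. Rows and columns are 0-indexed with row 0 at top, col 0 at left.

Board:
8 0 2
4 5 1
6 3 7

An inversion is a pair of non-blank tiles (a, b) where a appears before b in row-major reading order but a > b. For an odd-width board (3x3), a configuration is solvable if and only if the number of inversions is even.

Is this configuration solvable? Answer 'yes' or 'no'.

Inversions (pairs i<j in row-major order where tile[i] > tile[j] > 0): 13
13 is odd, so the puzzle is not solvable.

Answer: no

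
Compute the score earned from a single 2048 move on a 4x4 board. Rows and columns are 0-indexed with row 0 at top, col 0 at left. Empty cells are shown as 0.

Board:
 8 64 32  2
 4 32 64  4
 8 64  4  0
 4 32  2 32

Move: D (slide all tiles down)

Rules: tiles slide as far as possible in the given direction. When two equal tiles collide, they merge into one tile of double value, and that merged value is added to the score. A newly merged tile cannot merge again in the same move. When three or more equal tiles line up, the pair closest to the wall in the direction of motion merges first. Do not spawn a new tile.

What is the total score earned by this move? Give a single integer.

Slide down:
col 0: [8, 4, 8, 4] -> [8, 4, 8, 4]  score +0 (running 0)
col 1: [64, 32, 64, 32] -> [64, 32, 64, 32]  score +0 (running 0)
col 2: [32, 64, 4, 2] -> [32, 64, 4, 2]  score +0 (running 0)
col 3: [2, 4, 0, 32] -> [0, 2, 4, 32]  score +0 (running 0)
Board after move:
 8 64 32  0
 4 32 64  2
 8 64  4  4
 4 32  2 32

Answer: 0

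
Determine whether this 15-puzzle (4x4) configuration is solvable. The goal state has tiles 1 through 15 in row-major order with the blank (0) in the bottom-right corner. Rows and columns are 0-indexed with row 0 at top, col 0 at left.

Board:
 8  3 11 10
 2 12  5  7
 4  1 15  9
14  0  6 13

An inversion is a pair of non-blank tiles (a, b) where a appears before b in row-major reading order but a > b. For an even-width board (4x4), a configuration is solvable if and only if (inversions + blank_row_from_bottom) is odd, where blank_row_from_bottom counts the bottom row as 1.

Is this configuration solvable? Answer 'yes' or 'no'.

Answer: yes

Derivation:
Inversions: 44
Blank is in row 3 (0-indexed from top), which is row 1 counting from the bottom (bottom = 1).
44 + 1 = 45, which is odd, so the puzzle is solvable.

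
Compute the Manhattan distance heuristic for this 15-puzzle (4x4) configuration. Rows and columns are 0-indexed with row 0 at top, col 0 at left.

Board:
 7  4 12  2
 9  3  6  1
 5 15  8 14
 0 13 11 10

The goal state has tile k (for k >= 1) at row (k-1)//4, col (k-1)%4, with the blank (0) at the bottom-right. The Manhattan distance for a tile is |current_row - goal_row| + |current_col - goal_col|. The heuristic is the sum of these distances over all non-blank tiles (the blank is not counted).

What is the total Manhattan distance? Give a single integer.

Tile 7: (0,0)->(1,2) = 3
Tile 4: (0,1)->(0,3) = 2
Tile 12: (0,2)->(2,3) = 3
Tile 2: (0,3)->(0,1) = 2
Tile 9: (1,0)->(2,0) = 1
Tile 3: (1,1)->(0,2) = 2
Tile 6: (1,2)->(1,1) = 1
Tile 1: (1,3)->(0,0) = 4
Tile 5: (2,0)->(1,0) = 1
Tile 15: (2,1)->(3,2) = 2
Tile 8: (2,2)->(1,3) = 2
Tile 14: (2,3)->(3,1) = 3
Tile 13: (3,1)->(3,0) = 1
Tile 11: (3,2)->(2,2) = 1
Tile 10: (3,3)->(2,1) = 3
Sum: 3 + 2 + 3 + 2 + 1 + 2 + 1 + 4 + 1 + 2 + 2 + 3 + 1 + 1 + 3 = 31

Answer: 31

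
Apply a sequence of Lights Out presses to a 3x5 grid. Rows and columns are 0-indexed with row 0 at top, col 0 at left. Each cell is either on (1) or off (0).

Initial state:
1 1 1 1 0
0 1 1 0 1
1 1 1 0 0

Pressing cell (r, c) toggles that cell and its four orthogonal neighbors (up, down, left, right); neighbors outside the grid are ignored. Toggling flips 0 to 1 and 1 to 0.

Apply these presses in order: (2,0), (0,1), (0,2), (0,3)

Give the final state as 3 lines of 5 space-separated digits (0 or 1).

After press 1 at (2,0):
1 1 1 1 0
1 1 1 0 1
0 0 1 0 0

After press 2 at (0,1):
0 0 0 1 0
1 0 1 0 1
0 0 1 0 0

After press 3 at (0,2):
0 1 1 0 0
1 0 0 0 1
0 0 1 0 0

After press 4 at (0,3):
0 1 0 1 1
1 0 0 1 1
0 0 1 0 0

Answer: 0 1 0 1 1
1 0 0 1 1
0 0 1 0 0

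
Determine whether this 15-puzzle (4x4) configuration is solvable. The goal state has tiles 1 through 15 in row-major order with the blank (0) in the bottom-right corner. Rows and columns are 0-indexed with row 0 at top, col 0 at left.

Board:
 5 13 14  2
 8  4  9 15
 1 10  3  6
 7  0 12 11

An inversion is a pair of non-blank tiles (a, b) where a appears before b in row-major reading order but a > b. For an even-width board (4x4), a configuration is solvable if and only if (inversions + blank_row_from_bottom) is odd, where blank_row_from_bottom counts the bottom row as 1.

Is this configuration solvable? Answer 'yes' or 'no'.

Answer: no

Derivation:
Inversions: 49
Blank is in row 3 (0-indexed from top), which is row 1 counting from the bottom (bottom = 1).
49 + 1 = 50, which is even, so the puzzle is not solvable.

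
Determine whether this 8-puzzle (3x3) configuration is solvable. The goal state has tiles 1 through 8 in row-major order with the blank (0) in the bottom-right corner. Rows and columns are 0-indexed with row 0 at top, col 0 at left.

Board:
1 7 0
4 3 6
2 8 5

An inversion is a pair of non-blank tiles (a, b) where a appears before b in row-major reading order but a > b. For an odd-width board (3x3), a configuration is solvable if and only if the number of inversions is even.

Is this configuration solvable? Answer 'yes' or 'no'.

Answer: no

Derivation:
Inversions (pairs i<j in row-major order where tile[i] > tile[j] > 0): 11
11 is odd, so the puzzle is not solvable.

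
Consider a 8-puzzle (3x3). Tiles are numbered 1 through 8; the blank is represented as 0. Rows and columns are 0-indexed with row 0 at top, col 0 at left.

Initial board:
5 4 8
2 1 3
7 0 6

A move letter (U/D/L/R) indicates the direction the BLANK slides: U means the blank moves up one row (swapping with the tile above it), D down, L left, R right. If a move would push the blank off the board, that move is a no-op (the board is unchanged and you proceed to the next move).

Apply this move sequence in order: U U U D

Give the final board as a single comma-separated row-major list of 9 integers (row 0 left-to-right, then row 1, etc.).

Answer: 5, 4, 8, 2, 0, 3, 7, 1, 6

Derivation:
After move 1 (U):
5 4 8
2 0 3
7 1 6

After move 2 (U):
5 0 8
2 4 3
7 1 6

After move 3 (U):
5 0 8
2 4 3
7 1 6

After move 4 (D):
5 4 8
2 0 3
7 1 6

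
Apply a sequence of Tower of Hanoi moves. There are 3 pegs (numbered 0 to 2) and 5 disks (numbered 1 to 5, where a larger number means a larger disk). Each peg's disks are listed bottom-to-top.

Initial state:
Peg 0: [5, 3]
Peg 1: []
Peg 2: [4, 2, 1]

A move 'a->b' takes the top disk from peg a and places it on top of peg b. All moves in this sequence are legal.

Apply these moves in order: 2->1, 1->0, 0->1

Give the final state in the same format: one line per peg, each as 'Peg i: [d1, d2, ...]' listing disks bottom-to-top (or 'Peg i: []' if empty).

Answer: Peg 0: [5, 3]
Peg 1: [1]
Peg 2: [4, 2]

Derivation:
After move 1 (2->1):
Peg 0: [5, 3]
Peg 1: [1]
Peg 2: [4, 2]

After move 2 (1->0):
Peg 0: [5, 3, 1]
Peg 1: []
Peg 2: [4, 2]

After move 3 (0->1):
Peg 0: [5, 3]
Peg 1: [1]
Peg 2: [4, 2]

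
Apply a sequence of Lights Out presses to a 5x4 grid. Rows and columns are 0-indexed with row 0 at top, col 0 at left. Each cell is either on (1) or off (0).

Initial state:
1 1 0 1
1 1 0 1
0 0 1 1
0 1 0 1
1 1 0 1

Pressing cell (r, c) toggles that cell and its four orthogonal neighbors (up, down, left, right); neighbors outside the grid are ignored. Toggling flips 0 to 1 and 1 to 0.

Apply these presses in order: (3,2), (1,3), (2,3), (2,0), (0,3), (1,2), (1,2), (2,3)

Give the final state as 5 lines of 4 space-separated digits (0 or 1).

Answer: 1 1 1 1
0 1 1 1
1 1 0 0
1 0 1 0
1 1 1 1

Derivation:
After press 1 at (3,2):
1 1 0 1
1 1 0 1
0 0 0 1
0 0 1 0
1 1 1 1

After press 2 at (1,3):
1 1 0 0
1 1 1 0
0 0 0 0
0 0 1 0
1 1 1 1

After press 3 at (2,3):
1 1 0 0
1 1 1 1
0 0 1 1
0 0 1 1
1 1 1 1

After press 4 at (2,0):
1 1 0 0
0 1 1 1
1 1 1 1
1 0 1 1
1 1 1 1

After press 5 at (0,3):
1 1 1 1
0 1 1 0
1 1 1 1
1 0 1 1
1 1 1 1

After press 6 at (1,2):
1 1 0 1
0 0 0 1
1 1 0 1
1 0 1 1
1 1 1 1

After press 7 at (1,2):
1 1 1 1
0 1 1 0
1 1 1 1
1 0 1 1
1 1 1 1

After press 8 at (2,3):
1 1 1 1
0 1 1 1
1 1 0 0
1 0 1 0
1 1 1 1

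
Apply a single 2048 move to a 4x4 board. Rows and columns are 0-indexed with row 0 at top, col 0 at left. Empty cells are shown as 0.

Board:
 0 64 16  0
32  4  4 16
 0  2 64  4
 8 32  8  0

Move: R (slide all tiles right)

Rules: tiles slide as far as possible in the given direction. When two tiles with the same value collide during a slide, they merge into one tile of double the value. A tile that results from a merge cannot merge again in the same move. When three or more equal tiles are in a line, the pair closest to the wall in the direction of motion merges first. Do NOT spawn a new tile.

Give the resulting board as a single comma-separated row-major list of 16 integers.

Slide right:
row 0: [0, 64, 16, 0] -> [0, 0, 64, 16]
row 1: [32, 4, 4, 16] -> [0, 32, 8, 16]
row 2: [0, 2, 64, 4] -> [0, 2, 64, 4]
row 3: [8, 32, 8, 0] -> [0, 8, 32, 8]

Answer: 0, 0, 64, 16, 0, 32, 8, 16, 0, 2, 64, 4, 0, 8, 32, 8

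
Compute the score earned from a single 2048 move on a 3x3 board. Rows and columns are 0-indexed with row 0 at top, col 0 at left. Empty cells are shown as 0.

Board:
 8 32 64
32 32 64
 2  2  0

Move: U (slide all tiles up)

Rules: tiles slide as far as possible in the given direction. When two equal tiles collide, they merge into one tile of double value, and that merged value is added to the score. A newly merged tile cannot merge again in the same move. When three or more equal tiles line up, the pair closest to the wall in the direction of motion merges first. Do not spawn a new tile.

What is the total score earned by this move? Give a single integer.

Answer: 192

Derivation:
Slide up:
col 0: [8, 32, 2] -> [8, 32, 2]  score +0 (running 0)
col 1: [32, 32, 2] -> [64, 2, 0]  score +64 (running 64)
col 2: [64, 64, 0] -> [128, 0, 0]  score +128 (running 192)
Board after move:
  8  64 128
 32   2   0
  2   0   0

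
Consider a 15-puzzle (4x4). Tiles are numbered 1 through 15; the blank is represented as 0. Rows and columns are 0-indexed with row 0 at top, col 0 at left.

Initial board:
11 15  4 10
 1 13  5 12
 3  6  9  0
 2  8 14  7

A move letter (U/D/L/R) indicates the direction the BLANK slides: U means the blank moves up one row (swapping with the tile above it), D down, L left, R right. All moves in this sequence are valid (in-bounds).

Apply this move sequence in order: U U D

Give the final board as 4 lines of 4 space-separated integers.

After move 1 (U):
11 15  4 10
 1 13  5  0
 3  6  9 12
 2  8 14  7

After move 2 (U):
11 15  4  0
 1 13  5 10
 3  6  9 12
 2  8 14  7

After move 3 (D):
11 15  4 10
 1 13  5  0
 3  6  9 12
 2  8 14  7

Answer: 11 15  4 10
 1 13  5  0
 3  6  9 12
 2  8 14  7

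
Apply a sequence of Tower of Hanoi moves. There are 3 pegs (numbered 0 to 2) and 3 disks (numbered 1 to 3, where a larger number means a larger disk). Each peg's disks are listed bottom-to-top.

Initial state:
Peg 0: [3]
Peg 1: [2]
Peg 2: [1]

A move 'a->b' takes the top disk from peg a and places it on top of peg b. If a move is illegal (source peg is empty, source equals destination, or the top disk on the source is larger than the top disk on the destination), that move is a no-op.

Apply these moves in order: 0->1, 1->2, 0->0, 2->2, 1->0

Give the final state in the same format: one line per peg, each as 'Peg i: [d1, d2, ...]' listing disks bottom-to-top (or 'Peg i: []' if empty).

After move 1 (0->1):
Peg 0: [3]
Peg 1: [2]
Peg 2: [1]

After move 2 (1->2):
Peg 0: [3]
Peg 1: [2]
Peg 2: [1]

After move 3 (0->0):
Peg 0: [3]
Peg 1: [2]
Peg 2: [1]

After move 4 (2->2):
Peg 0: [3]
Peg 1: [2]
Peg 2: [1]

After move 5 (1->0):
Peg 0: [3, 2]
Peg 1: []
Peg 2: [1]

Answer: Peg 0: [3, 2]
Peg 1: []
Peg 2: [1]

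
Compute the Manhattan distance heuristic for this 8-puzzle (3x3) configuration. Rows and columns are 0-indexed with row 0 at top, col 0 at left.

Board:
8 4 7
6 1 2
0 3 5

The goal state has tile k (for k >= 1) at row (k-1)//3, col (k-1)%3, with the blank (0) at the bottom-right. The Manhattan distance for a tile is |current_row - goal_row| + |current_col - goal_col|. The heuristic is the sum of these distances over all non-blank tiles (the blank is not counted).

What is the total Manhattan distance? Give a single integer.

Answer: 20

Derivation:
Tile 8: at (0,0), goal (2,1), distance |0-2|+|0-1| = 3
Tile 4: at (0,1), goal (1,0), distance |0-1|+|1-0| = 2
Tile 7: at (0,2), goal (2,0), distance |0-2|+|2-0| = 4
Tile 6: at (1,0), goal (1,2), distance |1-1|+|0-2| = 2
Tile 1: at (1,1), goal (0,0), distance |1-0|+|1-0| = 2
Tile 2: at (1,2), goal (0,1), distance |1-0|+|2-1| = 2
Tile 3: at (2,1), goal (0,2), distance |2-0|+|1-2| = 3
Tile 5: at (2,2), goal (1,1), distance |2-1|+|2-1| = 2
Sum: 3 + 2 + 4 + 2 + 2 + 2 + 3 + 2 = 20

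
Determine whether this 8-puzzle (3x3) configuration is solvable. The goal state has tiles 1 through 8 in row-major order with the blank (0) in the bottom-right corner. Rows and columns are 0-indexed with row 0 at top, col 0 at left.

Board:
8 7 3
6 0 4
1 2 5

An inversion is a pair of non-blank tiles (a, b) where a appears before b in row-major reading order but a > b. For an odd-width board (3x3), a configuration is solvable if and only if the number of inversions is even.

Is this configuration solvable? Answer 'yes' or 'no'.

Inversions (pairs i<j in row-major order where tile[i] > tile[j] > 0): 21
21 is odd, so the puzzle is not solvable.

Answer: no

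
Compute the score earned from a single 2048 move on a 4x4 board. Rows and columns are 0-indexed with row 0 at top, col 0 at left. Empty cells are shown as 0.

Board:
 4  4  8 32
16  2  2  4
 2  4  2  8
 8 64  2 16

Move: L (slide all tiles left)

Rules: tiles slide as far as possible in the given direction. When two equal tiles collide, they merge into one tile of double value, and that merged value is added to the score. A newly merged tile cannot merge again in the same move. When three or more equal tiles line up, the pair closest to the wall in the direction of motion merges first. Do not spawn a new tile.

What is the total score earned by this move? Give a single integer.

Slide left:
row 0: [4, 4, 8, 32] -> [8, 8, 32, 0]  score +8 (running 8)
row 1: [16, 2, 2, 4] -> [16, 4, 4, 0]  score +4 (running 12)
row 2: [2, 4, 2, 8] -> [2, 4, 2, 8]  score +0 (running 12)
row 3: [8, 64, 2, 16] -> [8, 64, 2, 16]  score +0 (running 12)
Board after move:
 8  8 32  0
16  4  4  0
 2  4  2  8
 8 64  2 16

Answer: 12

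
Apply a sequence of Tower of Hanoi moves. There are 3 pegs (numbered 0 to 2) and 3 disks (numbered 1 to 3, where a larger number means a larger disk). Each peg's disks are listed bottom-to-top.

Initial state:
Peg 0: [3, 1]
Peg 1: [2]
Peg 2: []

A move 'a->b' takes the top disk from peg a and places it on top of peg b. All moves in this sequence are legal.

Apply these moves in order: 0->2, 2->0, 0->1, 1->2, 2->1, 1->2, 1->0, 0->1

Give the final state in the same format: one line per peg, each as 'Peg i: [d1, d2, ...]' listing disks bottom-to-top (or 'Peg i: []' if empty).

After move 1 (0->2):
Peg 0: [3]
Peg 1: [2]
Peg 2: [1]

After move 2 (2->0):
Peg 0: [3, 1]
Peg 1: [2]
Peg 2: []

After move 3 (0->1):
Peg 0: [3]
Peg 1: [2, 1]
Peg 2: []

After move 4 (1->2):
Peg 0: [3]
Peg 1: [2]
Peg 2: [1]

After move 5 (2->1):
Peg 0: [3]
Peg 1: [2, 1]
Peg 2: []

After move 6 (1->2):
Peg 0: [3]
Peg 1: [2]
Peg 2: [1]

After move 7 (1->0):
Peg 0: [3, 2]
Peg 1: []
Peg 2: [1]

After move 8 (0->1):
Peg 0: [3]
Peg 1: [2]
Peg 2: [1]

Answer: Peg 0: [3]
Peg 1: [2]
Peg 2: [1]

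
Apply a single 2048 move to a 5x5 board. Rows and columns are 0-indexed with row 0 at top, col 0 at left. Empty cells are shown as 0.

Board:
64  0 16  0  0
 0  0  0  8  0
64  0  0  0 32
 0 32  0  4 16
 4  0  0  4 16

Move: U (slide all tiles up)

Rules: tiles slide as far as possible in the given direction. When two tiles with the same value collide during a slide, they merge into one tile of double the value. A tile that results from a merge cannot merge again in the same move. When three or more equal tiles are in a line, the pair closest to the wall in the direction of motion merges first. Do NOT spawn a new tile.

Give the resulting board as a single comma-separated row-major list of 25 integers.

Slide up:
col 0: [64, 0, 64, 0, 4] -> [128, 4, 0, 0, 0]
col 1: [0, 0, 0, 32, 0] -> [32, 0, 0, 0, 0]
col 2: [16, 0, 0, 0, 0] -> [16, 0, 0, 0, 0]
col 3: [0, 8, 0, 4, 4] -> [8, 8, 0, 0, 0]
col 4: [0, 0, 32, 16, 16] -> [32, 32, 0, 0, 0]

Answer: 128, 32, 16, 8, 32, 4, 0, 0, 8, 32, 0, 0, 0, 0, 0, 0, 0, 0, 0, 0, 0, 0, 0, 0, 0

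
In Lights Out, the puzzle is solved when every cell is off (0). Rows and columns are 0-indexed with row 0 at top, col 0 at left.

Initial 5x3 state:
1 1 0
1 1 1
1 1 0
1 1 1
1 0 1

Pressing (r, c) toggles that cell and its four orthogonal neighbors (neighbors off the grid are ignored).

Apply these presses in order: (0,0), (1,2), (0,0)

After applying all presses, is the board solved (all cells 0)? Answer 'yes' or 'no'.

Answer: no

Derivation:
After press 1 at (0,0):
0 0 0
0 1 1
1 1 0
1 1 1
1 0 1

After press 2 at (1,2):
0 0 1
0 0 0
1 1 1
1 1 1
1 0 1

After press 3 at (0,0):
1 1 1
1 0 0
1 1 1
1 1 1
1 0 1

Lights still on: 12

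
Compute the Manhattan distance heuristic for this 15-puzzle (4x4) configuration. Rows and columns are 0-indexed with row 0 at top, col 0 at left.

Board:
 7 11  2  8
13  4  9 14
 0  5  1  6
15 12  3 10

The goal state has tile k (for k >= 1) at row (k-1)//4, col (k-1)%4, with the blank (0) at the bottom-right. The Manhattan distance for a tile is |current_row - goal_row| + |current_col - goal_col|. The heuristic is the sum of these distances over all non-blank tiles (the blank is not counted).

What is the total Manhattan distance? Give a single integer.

Tile 7: at (0,0), goal (1,2), distance |0-1|+|0-2| = 3
Tile 11: at (0,1), goal (2,2), distance |0-2|+|1-2| = 3
Tile 2: at (0,2), goal (0,1), distance |0-0|+|2-1| = 1
Tile 8: at (0,3), goal (1,3), distance |0-1|+|3-3| = 1
Tile 13: at (1,0), goal (3,0), distance |1-3|+|0-0| = 2
Tile 4: at (1,1), goal (0,3), distance |1-0|+|1-3| = 3
Tile 9: at (1,2), goal (2,0), distance |1-2|+|2-0| = 3
Tile 14: at (1,3), goal (3,1), distance |1-3|+|3-1| = 4
Tile 5: at (2,1), goal (1,0), distance |2-1|+|1-0| = 2
Tile 1: at (2,2), goal (0,0), distance |2-0|+|2-0| = 4
Tile 6: at (2,3), goal (1,1), distance |2-1|+|3-1| = 3
Tile 15: at (3,0), goal (3,2), distance |3-3|+|0-2| = 2
Tile 12: at (3,1), goal (2,3), distance |3-2|+|1-3| = 3
Tile 3: at (3,2), goal (0,2), distance |3-0|+|2-2| = 3
Tile 10: at (3,3), goal (2,1), distance |3-2|+|3-1| = 3
Sum: 3 + 3 + 1 + 1 + 2 + 3 + 3 + 4 + 2 + 4 + 3 + 2 + 3 + 3 + 3 = 40

Answer: 40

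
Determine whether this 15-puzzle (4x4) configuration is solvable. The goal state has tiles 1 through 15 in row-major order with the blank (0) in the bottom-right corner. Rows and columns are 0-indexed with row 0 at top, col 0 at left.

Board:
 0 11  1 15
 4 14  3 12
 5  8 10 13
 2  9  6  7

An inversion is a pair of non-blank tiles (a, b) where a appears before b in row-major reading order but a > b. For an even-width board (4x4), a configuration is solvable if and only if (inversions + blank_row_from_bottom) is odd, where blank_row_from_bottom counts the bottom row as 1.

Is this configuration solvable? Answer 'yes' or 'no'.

Inversions: 56
Blank is in row 0 (0-indexed from top), which is row 4 counting from the bottom (bottom = 1).
56 + 4 = 60, which is even, so the puzzle is not solvable.

Answer: no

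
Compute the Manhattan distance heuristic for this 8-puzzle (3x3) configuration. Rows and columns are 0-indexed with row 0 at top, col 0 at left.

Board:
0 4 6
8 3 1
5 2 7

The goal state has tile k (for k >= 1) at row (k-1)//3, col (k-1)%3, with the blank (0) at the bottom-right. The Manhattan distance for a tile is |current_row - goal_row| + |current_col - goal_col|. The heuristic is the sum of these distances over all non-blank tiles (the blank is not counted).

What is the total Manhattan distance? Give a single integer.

Answer: 16

Derivation:
Tile 4: (0,1)->(1,0) = 2
Tile 6: (0,2)->(1,2) = 1
Tile 8: (1,0)->(2,1) = 2
Tile 3: (1,1)->(0,2) = 2
Tile 1: (1,2)->(0,0) = 3
Tile 5: (2,0)->(1,1) = 2
Tile 2: (2,1)->(0,1) = 2
Tile 7: (2,2)->(2,0) = 2
Sum: 2 + 1 + 2 + 2 + 3 + 2 + 2 + 2 = 16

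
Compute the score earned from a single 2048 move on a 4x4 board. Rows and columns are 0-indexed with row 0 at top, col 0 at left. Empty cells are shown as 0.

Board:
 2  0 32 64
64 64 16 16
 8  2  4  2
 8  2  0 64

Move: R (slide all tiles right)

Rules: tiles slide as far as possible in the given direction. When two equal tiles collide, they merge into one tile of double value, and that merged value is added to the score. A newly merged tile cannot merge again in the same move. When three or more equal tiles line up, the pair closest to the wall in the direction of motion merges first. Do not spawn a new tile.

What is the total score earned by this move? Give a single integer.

Answer: 160

Derivation:
Slide right:
row 0: [2, 0, 32, 64] -> [0, 2, 32, 64]  score +0 (running 0)
row 1: [64, 64, 16, 16] -> [0, 0, 128, 32]  score +160 (running 160)
row 2: [8, 2, 4, 2] -> [8, 2, 4, 2]  score +0 (running 160)
row 3: [8, 2, 0, 64] -> [0, 8, 2, 64]  score +0 (running 160)
Board after move:
  0   2  32  64
  0   0 128  32
  8   2   4   2
  0   8   2  64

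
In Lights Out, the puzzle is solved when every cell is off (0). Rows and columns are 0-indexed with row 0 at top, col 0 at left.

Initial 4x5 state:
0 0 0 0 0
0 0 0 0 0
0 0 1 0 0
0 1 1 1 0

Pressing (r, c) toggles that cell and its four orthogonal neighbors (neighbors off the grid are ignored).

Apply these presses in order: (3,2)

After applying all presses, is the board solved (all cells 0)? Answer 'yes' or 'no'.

Answer: yes

Derivation:
After press 1 at (3,2):
0 0 0 0 0
0 0 0 0 0
0 0 0 0 0
0 0 0 0 0

Lights still on: 0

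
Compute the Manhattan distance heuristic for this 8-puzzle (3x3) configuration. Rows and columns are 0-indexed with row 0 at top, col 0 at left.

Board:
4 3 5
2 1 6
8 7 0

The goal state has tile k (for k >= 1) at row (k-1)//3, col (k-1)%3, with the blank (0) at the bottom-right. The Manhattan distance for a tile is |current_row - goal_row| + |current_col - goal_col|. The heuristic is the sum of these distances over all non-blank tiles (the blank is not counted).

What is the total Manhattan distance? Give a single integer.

Tile 4: at (0,0), goal (1,0), distance |0-1|+|0-0| = 1
Tile 3: at (0,1), goal (0,2), distance |0-0|+|1-2| = 1
Tile 5: at (0,2), goal (1,1), distance |0-1|+|2-1| = 2
Tile 2: at (1,0), goal (0,1), distance |1-0|+|0-1| = 2
Tile 1: at (1,1), goal (0,0), distance |1-0|+|1-0| = 2
Tile 6: at (1,2), goal (1,2), distance |1-1|+|2-2| = 0
Tile 8: at (2,0), goal (2,1), distance |2-2|+|0-1| = 1
Tile 7: at (2,1), goal (2,0), distance |2-2|+|1-0| = 1
Sum: 1 + 1 + 2 + 2 + 2 + 0 + 1 + 1 = 10

Answer: 10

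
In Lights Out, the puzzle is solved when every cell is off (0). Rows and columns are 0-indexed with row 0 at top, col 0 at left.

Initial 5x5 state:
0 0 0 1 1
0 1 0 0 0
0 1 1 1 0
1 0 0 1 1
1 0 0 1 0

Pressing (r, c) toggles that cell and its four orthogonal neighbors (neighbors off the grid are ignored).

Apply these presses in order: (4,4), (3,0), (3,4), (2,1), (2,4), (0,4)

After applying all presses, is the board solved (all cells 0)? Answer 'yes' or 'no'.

After press 1 at (4,4):
0 0 0 1 1
0 1 0 0 0
0 1 1 1 0
1 0 0 1 0
1 0 0 0 1

After press 2 at (3,0):
0 0 0 1 1
0 1 0 0 0
1 1 1 1 0
0 1 0 1 0
0 0 0 0 1

After press 3 at (3,4):
0 0 0 1 1
0 1 0 0 0
1 1 1 1 1
0 1 0 0 1
0 0 0 0 0

After press 4 at (2,1):
0 0 0 1 1
0 0 0 0 0
0 0 0 1 1
0 0 0 0 1
0 0 0 0 0

After press 5 at (2,4):
0 0 0 1 1
0 0 0 0 1
0 0 0 0 0
0 0 0 0 0
0 0 0 0 0

After press 6 at (0,4):
0 0 0 0 0
0 0 0 0 0
0 0 0 0 0
0 0 0 0 0
0 0 0 0 0

Lights still on: 0

Answer: yes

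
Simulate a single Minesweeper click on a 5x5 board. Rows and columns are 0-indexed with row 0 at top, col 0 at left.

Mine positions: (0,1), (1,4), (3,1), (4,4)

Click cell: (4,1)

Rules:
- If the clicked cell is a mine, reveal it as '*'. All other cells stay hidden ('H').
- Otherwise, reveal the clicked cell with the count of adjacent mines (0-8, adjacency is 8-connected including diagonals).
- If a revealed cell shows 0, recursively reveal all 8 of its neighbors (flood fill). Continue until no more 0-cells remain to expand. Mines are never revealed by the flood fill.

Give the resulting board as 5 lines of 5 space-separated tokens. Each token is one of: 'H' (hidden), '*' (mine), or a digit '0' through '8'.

H H H H H
H H H H H
H H H H H
H H H H H
H 1 H H H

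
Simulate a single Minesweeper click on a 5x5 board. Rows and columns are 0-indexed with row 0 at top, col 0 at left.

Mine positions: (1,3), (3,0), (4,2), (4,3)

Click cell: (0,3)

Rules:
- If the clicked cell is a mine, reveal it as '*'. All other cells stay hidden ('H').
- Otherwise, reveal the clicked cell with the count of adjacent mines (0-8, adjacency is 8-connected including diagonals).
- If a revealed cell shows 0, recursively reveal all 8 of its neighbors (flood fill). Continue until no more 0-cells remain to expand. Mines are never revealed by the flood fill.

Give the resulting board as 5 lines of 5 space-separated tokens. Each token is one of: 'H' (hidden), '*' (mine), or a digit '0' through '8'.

H H H 1 H
H H H H H
H H H H H
H H H H H
H H H H H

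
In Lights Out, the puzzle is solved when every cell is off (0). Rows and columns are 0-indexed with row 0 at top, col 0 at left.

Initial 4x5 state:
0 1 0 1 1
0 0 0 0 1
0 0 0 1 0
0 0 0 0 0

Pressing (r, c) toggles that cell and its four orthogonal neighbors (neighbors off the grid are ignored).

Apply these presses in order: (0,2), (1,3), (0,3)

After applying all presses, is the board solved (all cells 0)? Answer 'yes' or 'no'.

Answer: yes

Derivation:
After press 1 at (0,2):
0 0 1 0 1
0 0 1 0 1
0 0 0 1 0
0 0 0 0 0

After press 2 at (1,3):
0 0 1 1 1
0 0 0 1 0
0 0 0 0 0
0 0 0 0 0

After press 3 at (0,3):
0 0 0 0 0
0 0 0 0 0
0 0 0 0 0
0 0 0 0 0

Lights still on: 0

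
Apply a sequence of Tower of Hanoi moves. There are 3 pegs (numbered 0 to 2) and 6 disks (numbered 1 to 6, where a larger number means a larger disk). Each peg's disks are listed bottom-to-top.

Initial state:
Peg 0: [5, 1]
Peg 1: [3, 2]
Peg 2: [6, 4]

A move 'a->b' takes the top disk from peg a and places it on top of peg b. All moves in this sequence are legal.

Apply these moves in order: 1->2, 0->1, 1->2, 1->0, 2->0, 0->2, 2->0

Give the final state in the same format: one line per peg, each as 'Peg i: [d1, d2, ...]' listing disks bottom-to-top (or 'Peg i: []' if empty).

Answer: Peg 0: [5, 3, 1]
Peg 1: []
Peg 2: [6, 4, 2]

Derivation:
After move 1 (1->2):
Peg 0: [5, 1]
Peg 1: [3]
Peg 2: [6, 4, 2]

After move 2 (0->1):
Peg 0: [5]
Peg 1: [3, 1]
Peg 2: [6, 4, 2]

After move 3 (1->2):
Peg 0: [5]
Peg 1: [3]
Peg 2: [6, 4, 2, 1]

After move 4 (1->0):
Peg 0: [5, 3]
Peg 1: []
Peg 2: [6, 4, 2, 1]

After move 5 (2->0):
Peg 0: [5, 3, 1]
Peg 1: []
Peg 2: [6, 4, 2]

After move 6 (0->2):
Peg 0: [5, 3]
Peg 1: []
Peg 2: [6, 4, 2, 1]

After move 7 (2->0):
Peg 0: [5, 3, 1]
Peg 1: []
Peg 2: [6, 4, 2]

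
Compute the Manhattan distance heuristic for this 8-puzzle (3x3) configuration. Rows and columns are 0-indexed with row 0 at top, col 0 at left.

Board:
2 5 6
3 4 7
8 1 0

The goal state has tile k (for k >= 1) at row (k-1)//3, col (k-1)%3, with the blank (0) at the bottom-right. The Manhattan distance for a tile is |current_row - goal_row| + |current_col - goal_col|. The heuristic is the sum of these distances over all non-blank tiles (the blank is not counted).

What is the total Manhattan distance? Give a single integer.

Tile 2: (0,0)->(0,1) = 1
Tile 5: (0,1)->(1,1) = 1
Tile 6: (0,2)->(1,2) = 1
Tile 3: (1,0)->(0,2) = 3
Tile 4: (1,1)->(1,0) = 1
Tile 7: (1,2)->(2,0) = 3
Tile 8: (2,0)->(2,1) = 1
Tile 1: (2,1)->(0,0) = 3
Sum: 1 + 1 + 1 + 3 + 1 + 3 + 1 + 3 = 14

Answer: 14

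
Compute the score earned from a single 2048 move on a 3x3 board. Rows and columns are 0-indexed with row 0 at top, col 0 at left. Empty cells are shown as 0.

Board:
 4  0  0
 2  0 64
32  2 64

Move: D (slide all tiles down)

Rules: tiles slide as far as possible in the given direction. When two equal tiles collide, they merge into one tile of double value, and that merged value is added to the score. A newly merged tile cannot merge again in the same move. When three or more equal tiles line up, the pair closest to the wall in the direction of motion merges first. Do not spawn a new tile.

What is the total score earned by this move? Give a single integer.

Answer: 128

Derivation:
Slide down:
col 0: [4, 2, 32] -> [4, 2, 32]  score +0 (running 0)
col 1: [0, 0, 2] -> [0, 0, 2]  score +0 (running 0)
col 2: [0, 64, 64] -> [0, 0, 128]  score +128 (running 128)
Board after move:
  4   0   0
  2   0   0
 32   2 128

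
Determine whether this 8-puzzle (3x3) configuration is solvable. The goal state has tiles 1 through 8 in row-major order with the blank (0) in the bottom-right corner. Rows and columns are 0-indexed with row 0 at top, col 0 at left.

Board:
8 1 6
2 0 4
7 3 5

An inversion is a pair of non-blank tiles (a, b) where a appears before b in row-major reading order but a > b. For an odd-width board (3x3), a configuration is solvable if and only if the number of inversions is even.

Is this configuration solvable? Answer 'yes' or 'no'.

Answer: yes

Derivation:
Inversions (pairs i<j in row-major order where tile[i] > tile[j] > 0): 14
14 is even, so the puzzle is solvable.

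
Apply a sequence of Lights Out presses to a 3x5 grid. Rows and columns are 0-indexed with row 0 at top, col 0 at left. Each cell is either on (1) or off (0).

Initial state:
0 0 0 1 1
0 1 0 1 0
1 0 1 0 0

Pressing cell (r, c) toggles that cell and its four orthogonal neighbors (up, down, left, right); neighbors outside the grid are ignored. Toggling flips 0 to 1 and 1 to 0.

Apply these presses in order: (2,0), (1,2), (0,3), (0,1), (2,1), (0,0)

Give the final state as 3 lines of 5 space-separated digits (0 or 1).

After press 1 at (2,0):
0 0 0 1 1
1 1 0 1 0
0 1 1 0 0

After press 2 at (1,2):
0 0 1 1 1
1 0 1 0 0
0 1 0 0 0

After press 3 at (0,3):
0 0 0 0 0
1 0 1 1 0
0 1 0 0 0

After press 4 at (0,1):
1 1 1 0 0
1 1 1 1 0
0 1 0 0 0

After press 5 at (2,1):
1 1 1 0 0
1 0 1 1 0
1 0 1 0 0

After press 6 at (0,0):
0 0 1 0 0
0 0 1 1 0
1 0 1 0 0

Answer: 0 0 1 0 0
0 0 1 1 0
1 0 1 0 0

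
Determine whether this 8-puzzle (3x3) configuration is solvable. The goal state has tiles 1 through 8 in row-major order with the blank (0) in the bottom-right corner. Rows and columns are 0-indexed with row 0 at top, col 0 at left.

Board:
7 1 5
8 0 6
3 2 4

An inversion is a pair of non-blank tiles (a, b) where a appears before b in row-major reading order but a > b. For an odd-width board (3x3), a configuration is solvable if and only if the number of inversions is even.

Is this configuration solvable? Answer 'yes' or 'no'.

Answer: no

Derivation:
Inversions (pairs i<j in row-major order where tile[i] > tile[j] > 0): 17
17 is odd, so the puzzle is not solvable.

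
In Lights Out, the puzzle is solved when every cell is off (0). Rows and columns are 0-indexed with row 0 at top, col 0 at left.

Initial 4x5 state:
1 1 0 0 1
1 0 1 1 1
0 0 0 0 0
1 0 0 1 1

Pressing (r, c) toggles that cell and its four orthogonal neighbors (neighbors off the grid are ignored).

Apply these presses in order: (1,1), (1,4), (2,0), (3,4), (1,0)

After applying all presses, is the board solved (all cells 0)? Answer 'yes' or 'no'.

After press 1 at (1,1):
1 0 0 0 1
0 1 0 1 1
0 1 0 0 0
1 0 0 1 1

After press 2 at (1,4):
1 0 0 0 0
0 1 0 0 0
0 1 0 0 1
1 0 0 1 1

After press 3 at (2,0):
1 0 0 0 0
1 1 0 0 0
1 0 0 0 1
0 0 0 1 1

After press 4 at (3,4):
1 0 0 0 0
1 1 0 0 0
1 0 0 0 0
0 0 0 0 0

After press 5 at (1,0):
0 0 0 0 0
0 0 0 0 0
0 0 0 0 0
0 0 0 0 0

Lights still on: 0

Answer: yes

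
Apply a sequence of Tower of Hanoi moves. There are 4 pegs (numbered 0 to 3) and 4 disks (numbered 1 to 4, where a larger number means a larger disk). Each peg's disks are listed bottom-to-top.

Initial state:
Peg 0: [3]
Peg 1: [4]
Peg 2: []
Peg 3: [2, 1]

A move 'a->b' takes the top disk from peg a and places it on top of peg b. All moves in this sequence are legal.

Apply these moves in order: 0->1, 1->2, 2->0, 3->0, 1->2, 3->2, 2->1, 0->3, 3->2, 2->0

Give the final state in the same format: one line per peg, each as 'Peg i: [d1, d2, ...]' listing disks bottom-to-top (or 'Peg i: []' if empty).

After move 1 (0->1):
Peg 0: []
Peg 1: [4, 3]
Peg 2: []
Peg 3: [2, 1]

After move 2 (1->2):
Peg 0: []
Peg 1: [4]
Peg 2: [3]
Peg 3: [2, 1]

After move 3 (2->0):
Peg 0: [3]
Peg 1: [4]
Peg 2: []
Peg 3: [2, 1]

After move 4 (3->0):
Peg 0: [3, 1]
Peg 1: [4]
Peg 2: []
Peg 3: [2]

After move 5 (1->2):
Peg 0: [3, 1]
Peg 1: []
Peg 2: [4]
Peg 3: [2]

After move 6 (3->2):
Peg 0: [3, 1]
Peg 1: []
Peg 2: [4, 2]
Peg 3: []

After move 7 (2->1):
Peg 0: [3, 1]
Peg 1: [2]
Peg 2: [4]
Peg 3: []

After move 8 (0->3):
Peg 0: [3]
Peg 1: [2]
Peg 2: [4]
Peg 3: [1]

After move 9 (3->2):
Peg 0: [3]
Peg 1: [2]
Peg 2: [4, 1]
Peg 3: []

After move 10 (2->0):
Peg 0: [3, 1]
Peg 1: [2]
Peg 2: [4]
Peg 3: []

Answer: Peg 0: [3, 1]
Peg 1: [2]
Peg 2: [4]
Peg 3: []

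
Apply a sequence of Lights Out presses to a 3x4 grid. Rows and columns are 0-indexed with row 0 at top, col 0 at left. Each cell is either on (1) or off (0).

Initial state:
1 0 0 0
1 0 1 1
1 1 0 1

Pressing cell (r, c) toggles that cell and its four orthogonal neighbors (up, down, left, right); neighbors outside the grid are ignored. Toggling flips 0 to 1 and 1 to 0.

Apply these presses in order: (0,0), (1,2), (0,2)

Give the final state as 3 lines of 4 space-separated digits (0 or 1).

Answer: 0 0 0 1
0 1 1 0
1 1 1 1

Derivation:
After press 1 at (0,0):
0 1 0 0
0 0 1 1
1 1 0 1

After press 2 at (1,2):
0 1 1 0
0 1 0 0
1 1 1 1

After press 3 at (0,2):
0 0 0 1
0 1 1 0
1 1 1 1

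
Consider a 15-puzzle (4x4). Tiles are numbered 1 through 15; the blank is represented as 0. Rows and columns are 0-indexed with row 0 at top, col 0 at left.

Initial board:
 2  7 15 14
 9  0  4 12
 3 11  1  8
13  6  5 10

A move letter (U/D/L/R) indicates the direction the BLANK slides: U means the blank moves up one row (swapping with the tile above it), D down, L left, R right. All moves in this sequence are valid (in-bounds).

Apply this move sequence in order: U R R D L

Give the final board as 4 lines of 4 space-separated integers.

Answer:  2 15 14 12
 9  7  0  4
 3 11  1  8
13  6  5 10

Derivation:
After move 1 (U):
 2  0 15 14
 9  7  4 12
 3 11  1  8
13  6  5 10

After move 2 (R):
 2 15  0 14
 9  7  4 12
 3 11  1  8
13  6  5 10

After move 3 (R):
 2 15 14  0
 9  7  4 12
 3 11  1  8
13  6  5 10

After move 4 (D):
 2 15 14 12
 9  7  4  0
 3 11  1  8
13  6  5 10

After move 5 (L):
 2 15 14 12
 9  7  0  4
 3 11  1  8
13  6  5 10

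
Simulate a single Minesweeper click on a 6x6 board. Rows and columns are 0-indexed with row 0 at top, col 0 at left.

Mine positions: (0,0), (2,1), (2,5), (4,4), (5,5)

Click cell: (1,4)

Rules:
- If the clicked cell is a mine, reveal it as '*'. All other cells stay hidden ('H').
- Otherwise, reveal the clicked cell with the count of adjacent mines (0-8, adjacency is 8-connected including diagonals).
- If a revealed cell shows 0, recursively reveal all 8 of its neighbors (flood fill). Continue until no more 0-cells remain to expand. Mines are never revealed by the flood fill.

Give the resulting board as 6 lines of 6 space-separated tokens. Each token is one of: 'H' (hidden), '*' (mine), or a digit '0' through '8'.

H H H H H H
H H H H 1 H
H H H H H H
H H H H H H
H H H H H H
H H H H H H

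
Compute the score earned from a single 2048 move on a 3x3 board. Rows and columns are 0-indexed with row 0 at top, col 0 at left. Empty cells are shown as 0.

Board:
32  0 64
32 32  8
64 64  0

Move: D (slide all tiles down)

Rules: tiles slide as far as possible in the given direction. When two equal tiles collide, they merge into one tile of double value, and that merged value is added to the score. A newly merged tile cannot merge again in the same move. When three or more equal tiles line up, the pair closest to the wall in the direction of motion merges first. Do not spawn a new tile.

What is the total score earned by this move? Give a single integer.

Slide down:
col 0: [32, 32, 64] -> [0, 64, 64]  score +64 (running 64)
col 1: [0, 32, 64] -> [0, 32, 64]  score +0 (running 64)
col 2: [64, 8, 0] -> [0, 64, 8]  score +0 (running 64)
Board after move:
 0  0  0
64 32 64
64 64  8

Answer: 64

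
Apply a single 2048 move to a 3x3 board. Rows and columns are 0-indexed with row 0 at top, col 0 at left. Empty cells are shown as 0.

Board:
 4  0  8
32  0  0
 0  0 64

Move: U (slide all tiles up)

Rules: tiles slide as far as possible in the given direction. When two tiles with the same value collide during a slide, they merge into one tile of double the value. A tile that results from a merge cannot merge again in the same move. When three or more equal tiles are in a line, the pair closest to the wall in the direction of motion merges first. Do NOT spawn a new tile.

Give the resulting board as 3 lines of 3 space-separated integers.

Slide up:
col 0: [4, 32, 0] -> [4, 32, 0]
col 1: [0, 0, 0] -> [0, 0, 0]
col 2: [8, 0, 64] -> [8, 64, 0]

Answer:  4  0  8
32  0 64
 0  0  0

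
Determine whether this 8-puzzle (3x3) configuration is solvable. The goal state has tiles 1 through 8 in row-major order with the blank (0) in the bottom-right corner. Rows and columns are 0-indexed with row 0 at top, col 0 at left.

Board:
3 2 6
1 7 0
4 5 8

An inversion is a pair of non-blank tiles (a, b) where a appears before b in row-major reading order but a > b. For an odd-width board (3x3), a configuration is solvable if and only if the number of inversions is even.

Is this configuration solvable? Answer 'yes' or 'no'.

Answer: yes

Derivation:
Inversions (pairs i<j in row-major order where tile[i] > tile[j] > 0): 8
8 is even, so the puzzle is solvable.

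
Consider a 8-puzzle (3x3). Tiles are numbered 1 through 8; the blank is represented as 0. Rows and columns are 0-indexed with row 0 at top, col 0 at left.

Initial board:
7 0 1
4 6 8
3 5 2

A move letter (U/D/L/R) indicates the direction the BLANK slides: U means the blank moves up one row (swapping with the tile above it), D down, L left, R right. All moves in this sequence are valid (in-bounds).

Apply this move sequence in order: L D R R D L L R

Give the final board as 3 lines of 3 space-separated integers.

After move 1 (L):
0 7 1
4 6 8
3 5 2

After move 2 (D):
4 7 1
0 6 8
3 5 2

After move 3 (R):
4 7 1
6 0 8
3 5 2

After move 4 (R):
4 7 1
6 8 0
3 5 2

After move 5 (D):
4 7 1
6 8 2
3 5 0

After move 6 (L):
4 7 1
6 8 2
3 0 5

After move 7 (L):
4 7 1
6 8 2
0 3 5

After move 8 (R):
4 7 1
6 8 2
3 0 5

Answer: 4 7 1
6 8 2
3 0 5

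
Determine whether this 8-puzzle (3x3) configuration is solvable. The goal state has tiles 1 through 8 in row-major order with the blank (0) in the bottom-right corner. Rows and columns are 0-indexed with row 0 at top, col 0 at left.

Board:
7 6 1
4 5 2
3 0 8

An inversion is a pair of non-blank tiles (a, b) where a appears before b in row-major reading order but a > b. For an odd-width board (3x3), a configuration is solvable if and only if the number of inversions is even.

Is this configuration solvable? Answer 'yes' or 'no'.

Answer: no

Derivation:
Inversions (pairs i<j in row-major order where tile[i] > tile[j] > 0): 15
15 is odd, so the puzzle is not solvable.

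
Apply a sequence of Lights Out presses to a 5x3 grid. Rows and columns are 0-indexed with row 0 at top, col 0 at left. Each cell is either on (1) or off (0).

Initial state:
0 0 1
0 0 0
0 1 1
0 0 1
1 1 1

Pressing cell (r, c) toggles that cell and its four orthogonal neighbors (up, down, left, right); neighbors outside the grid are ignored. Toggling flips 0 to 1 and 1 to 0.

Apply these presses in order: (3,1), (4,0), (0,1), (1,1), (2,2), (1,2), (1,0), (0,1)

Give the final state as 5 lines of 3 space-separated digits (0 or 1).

Answer: 1 1 0
0 1 1
1 0 1
0 1 1
0 1 1

Derivation:
After press 1 at (3,1):
0 0 1
0 0 0
0 0 1
1 1 0
1 0 1

After press 2 at (4,0):
0 0 1
0 0 0
0 0 1
0 1 0
0 1 1

After press 3 at (0,1):
1 1 0
0 1 0
0 0 1
0 1 0
0 1 1

After press 4 at (1,1):
1 0 0
1 0 1
0 1 1
0 1 0
0 1 1

After press 5 at (2,2):
1 0 0
1 0 0
0 0 0
0 1 1
0 1 1

After press 6 at (1,2):
1 0 1
1 1 1
0 0 1
0 1 1
0 1 1

After press 7 at (1,0):
0 0 1
0 0 1
1 0 1
0 1 1
0 1 1

After press 8 at (0,1):
1 1 0
0 1 1
1 0 1
0 1 1
0 1 1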